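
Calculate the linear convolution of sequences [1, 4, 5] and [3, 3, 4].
y[0] = 1×3 = 3; y[1] = 1×3 + 4×3 = 15; y[2] = 1×4 + 4×3 + 5×3 = 31; y[3] = 4×4 + 5×3 = 31; y[4] = 5×4 = 20

[3, 15, 31, 31, 20]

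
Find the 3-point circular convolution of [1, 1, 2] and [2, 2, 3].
Use y[k] = Σ_j u[j]·v[(k-j) mod 3]. y[0] = 1×2 + 1×3 + 2×2 = 9; y[1] = 1×2 + 1×2 + 2×3 = 10; y[2] = 1×3 + 1×2 + 2×2 = 9. Result: [9, 10, 9]

[9, 10, 9]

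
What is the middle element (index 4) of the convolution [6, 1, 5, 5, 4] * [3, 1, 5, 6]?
Use y[k] = Σ_i a[i]·b[k-i] at k=4. y[4] = 1×6 + 5×5 + 5×1 + 4×3 = 48

48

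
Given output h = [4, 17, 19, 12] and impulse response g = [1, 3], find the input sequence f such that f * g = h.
Deconvolve h=[4, 17, 19, 12] by g=[1, 3]. Since g[0]=1, solve forward: f[0] = h[0] / 1 = 4; f[1] = (h[1] - 4×3) / 1 = 5; f[2] = (h[2] - 5×3) / 1 = 4. So f = [4, 5, 4]. Check by forward convolution: h[0] = 4×1 = 4; h[1] = 4×3 + 5×1 = 17; h[2] = 5×3 + 4×1 = 19; h[3] = 4×3 = 12

[4, 5, 4]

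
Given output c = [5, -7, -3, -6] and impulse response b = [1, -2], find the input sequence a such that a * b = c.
Deconvolve c=[5, -7, -3, -6] by b=[1, -2]. Since b[0]=1, solve forward: a[0] = c[0] / 1 = 5; a[1] = (c[1] - 5×-2) / 1 = 3; a[2] = (c[2] - 3×-2) / 1 = 3. So a = [5, 3, 3]. Check by forward convolution: c[0] = 5×1 = 5; c[1] = 5×-2 + 3×1 = -7; c[2] = 3×-2 + 3×1 = -3; c[3] = 3×-2 = -6

[5, 3, 3]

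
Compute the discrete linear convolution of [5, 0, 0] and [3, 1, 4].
y[0] = 5×3 = 15; y[1] = 5×1 + 0×3 = 5; y[2] = 5×4 + 0×1 + 0×3 = 20; y[3] = 0×4 + 0×1 = 0; y[4] = 0×4 = 0

[15, 5, 20, 0, 0]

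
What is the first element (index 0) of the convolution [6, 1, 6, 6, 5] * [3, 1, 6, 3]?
Use y[k] = Σ_i a[i]·b[k-i] at k=0. y[0] = 6×3 = 18

18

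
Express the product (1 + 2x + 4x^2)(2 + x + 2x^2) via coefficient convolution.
Ascending coefficients: a = [1, 2, 4], b = [2, 1, 2]. c[0] = 1×2 = 2; c[1] = 1×1 + 2×2 = 5; c[2] = 1×2 + 2×1 + 4×2 = 12; c[3] = 2×2 + 4×1 = 8; c[4] = 4×2 = 8. Result coefficients: [2, 5, 12, 8, 8] → 2 + 5x + 12x^2 + 8x^3 + 8x^4

2 + 5x + 12x^2 + 8x^3 + 8x^4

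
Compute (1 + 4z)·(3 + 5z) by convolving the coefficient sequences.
Ascending coefficients: a = [1, 4], b = [3, 5]. c[0] = 1×3 = 3; c[1] = 1×5 + 4×3 = 17; c[2] = 4×5 = 20. Result coefficients: [3, 17, 20] → 3 + 17z + 20z^2

3 + 17z + 20z^2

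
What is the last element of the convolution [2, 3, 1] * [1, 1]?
Use y[k] = Σ_i a[i]·b[k-i] at k=3. y[3] = 1×1 = 1

1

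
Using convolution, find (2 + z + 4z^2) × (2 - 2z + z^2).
Ascending coefficients: a = [2, 1, 4], b = [2, -2, 1]. c[0] = 2×2 = 4; c[1] = 2×-2 + 1×2 = -2; c[2] = 2×1 + 1×-2 + 4×2 = 8; c[3] = 1×1 + 4×-2 = -7; c[4] = 4×1 = 4. Result coefficients: [4, -2, 8, -7, 4] → 4 - 2z + 8z^2 - 7z^3 + 4z^4

4 - 2z + 8z^2 - 7z^3 + 4z^4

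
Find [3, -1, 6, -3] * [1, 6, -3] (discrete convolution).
y[0] = 3×1 = 3; y[1] = 3×6 + -1×1 = 17; y[2] = 3×-3 + -1×6 + 6×1 = -9; y[3] = -1×-3 + 6×6 + -3×1 = 36; y[4] = 6×-3 + -3×6 = -36; y[5] = -3×-3 = 9

[3, 17, -9, 36, -36, 9]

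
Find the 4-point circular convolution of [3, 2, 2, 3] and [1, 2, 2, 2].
Use y[k] = Σ_j u[j]·v[(k-j) mod 4]. y[0] = 3×1 + 2×2 + 2×2 + 3×2 = 17; y[1] = 3×2 + 2×1 + 2×2 + 3×2 = 18; y[2] = 3×2 + 2×2 + 2×1 + 3×2 = 18; y[3] = 3×2 + 2×2 + 2×2 + 3×1 = 17. Result: [17, 18, 18, 17]

[17, 18, 18, 17]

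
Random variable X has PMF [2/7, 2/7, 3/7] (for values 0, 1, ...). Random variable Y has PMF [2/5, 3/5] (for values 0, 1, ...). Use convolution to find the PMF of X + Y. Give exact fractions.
P(X+Y=k) = Σ_i P(X=i)·P(Y=k-i) — a convolution of [2/7, 2/7, 3/7] and [2/5, 3/5]. P(X+Y=0) = (2/7)×(2/5) = 4/35; P(X+Y=1) = (2/7)×(3/5) + (2/7)×(2/5) = 6/35 + 4/35 = 2/7; P(X+Y=2) = (2/7)×(3/5) + (3/7)×(2/5) = 6/35 + 6/35 = 12/35; P(X+Y=3) = (3/7)×(3/5) = 9/35. PMF: [4/35, 2/7, 12/35, 9/35] (sums to 1 ✓)

[4/35, 2/7, 12/35, 9/35]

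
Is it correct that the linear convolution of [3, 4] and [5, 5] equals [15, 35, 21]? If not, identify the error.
Recompute linear convolution of [3, 4] and [5, 5]: y[0] = 3×5 = 15; y[1] = 3×5 + 4×5 = 35; y[2] = 4×5 = 20 → [15, 35, 20]. Compare to given [15, 35, 21]: they differ at index 2: given 21, correct 20, so answer: No

No. Error at index 2: given 21, correct 20.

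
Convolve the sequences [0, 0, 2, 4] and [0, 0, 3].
y[0] = 0×0 = 0; y[1] = 0×0 + 0×0 = 0; y[2] = 0×3 + 0×0 + 2×0 = 0; y[3] = 0×3 + 2×0 + 4×0 = 0; y[4] = 2×3 + 4×0 = 6; y[5] = 4×3 = 12

[0, 0, 0, 0, 6, 12]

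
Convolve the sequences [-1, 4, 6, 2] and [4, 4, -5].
y[0] = -1×4 = -4; y[1] = -1×4 + 4×4 = 12; y[2] = -1×-5 + 4×4 + 6×4 = 45; y[3] = 4×-5 + 6×4 + 2×4 = 12; y[4] = 6×-5 + 2×4 = -22; y[5] = 2×-5 = -10

[-4, 12, 45, 12, -22, -10]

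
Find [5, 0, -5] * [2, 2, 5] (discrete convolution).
y[0] = 5×2 = 10; y[1] = 5×2 + 0×2 = 10; y[2] = 5×5 + 0×2 + -5×2 = 15; y[3] = 0×5 + -5×2 = -10; y[4] = -5×5 = -25

[10, 10, 15, -10, -25]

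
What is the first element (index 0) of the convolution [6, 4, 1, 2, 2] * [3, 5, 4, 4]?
Use y[k] = Σ_i a[i]·b[k-i] at k=0. y[0] = 6×3 = 18

18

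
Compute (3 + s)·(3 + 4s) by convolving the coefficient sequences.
Ascending coefficients: a = [3, 1], b = [3, 4]. c[0] = 3×3 = 9; c[1] = 3×4 + 1×3 = 15; c[2] = 1×4 = 4. Result coefficients: [9, 15, 4] → 9 + 15s + 4s^2

9 + 15s + 4s^2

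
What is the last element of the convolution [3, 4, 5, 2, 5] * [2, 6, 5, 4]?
Use y[k] = Σ_i a[i]·b[k-i] at k=7. y[7] = 5×4 = 20

20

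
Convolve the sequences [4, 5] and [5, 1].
y[0] = 4×5 = 20; y[1] = 4×1 + 5×5 = 29; y[2] = 5×1 = 5

[20, 29, 5]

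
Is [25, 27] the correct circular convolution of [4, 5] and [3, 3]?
Recompute circular convolution of [4, 5] and [3, 3]: y[0] = 4×3 + 5×3 = 27; y[1] = 4×3 + 5×3 = 27 → [27, 27]. Compare to given [25, 27]: they differ at index 0: given 25, correct 27, so answer: No

No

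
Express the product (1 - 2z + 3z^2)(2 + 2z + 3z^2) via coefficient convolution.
Ascending coefficients: a = [1, -2, 3], b = [2, 2, 3]. c[0] = 1×2 = 2; c[1] = 1×2 + -2×2 = -2; c[2] = 1×3 + -2×2 + 3×2 = 5; c[3] = -2×3 + 3×2 = 0; c[4] = 3×3 = 9. Result coefficients: [2, -2, 5, 0, 9] → 2 - 2z + 5z^2 + 9z^4

2 - 2z + 5z^2 + 9z^4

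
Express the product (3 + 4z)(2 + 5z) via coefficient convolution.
Ascending coefficients: a = [3, 4], b = [2, 5]. c[0] = 3×2 = 6; c[1] = 3×5 + 4×2 = 23; c[2] = 4×5 = 20. Result coefficients: [6, 23, 20] → 6 + 23z + 20z^2

6 + 23z + 20z^2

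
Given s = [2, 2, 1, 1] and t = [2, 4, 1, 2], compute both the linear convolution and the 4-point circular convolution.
Linear: y_lin[0] = 2×2 = 4; y_lin[1] = 2×4 + 2×2 = 12; y_lin[2] = 2×1 + 2×4 + 1×2 = 12; y_lin[3] = 2×2 + 2×1 + 1×4 + 1×2 = 12; y_lin[4] = 2×2 + 1×1 + 1×4 = 9; y_lin[5] = 1×2 + 1×1 = 3; y_lin[6] = 1×2 = 2 → [4, 12, 12, 12, 9, 3, 2]. Circular (length 4): y[0] = 2×2 + 2×2 + 1×1 + 1×4 = 13; y[1] = 2×4 + 2×2 + 1×2 + 1×1 = 15; y[2] = 2×1 + 2×4 + 1×2 + 1×2 = 14; y[3] = 2×2 + 2×1 + 1×4 + 1×2 = 12 → [13, 15, 14, 12]

Linear: [4, 12, 12, 12, 9, 3, 2], Circular: [13, 15, 14, 12]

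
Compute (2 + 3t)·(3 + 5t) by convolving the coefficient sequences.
Ascending coefficients: a = [2, 3], b = [3, 5]. c[0] = 2×3 = 6; c[1] = 2×5 + 3×3 = 19; c[2] = 3×5 = 15. Result coefficients: [6, 19, 15] → 6 + 19t + 15t^2

6 + 19t + 15t^2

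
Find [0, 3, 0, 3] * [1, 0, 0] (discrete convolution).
y[0] = 0×1 = 0; y[1] = 0×0 + 3×1 = 3; y[2] = 0×0 + 3×0 + 0×1 = 0; y[3] = 3×0 + 0×0 + 3×1 = 3; y[4] = 0×0 + 3×0 = 0; y[5] = 3×0 = 0

[0, 3, 0, 3, 0, 0]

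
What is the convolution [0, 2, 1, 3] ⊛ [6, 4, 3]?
y[0] = 0×6 = 0; y[1] = 0×4 + 2×6 = 12; y[2] = 0×3 + 2×4 + 1×6 = 14; y[3] = 2×3 + 1×4 + 3×6 = 28; y[4] = 1×3 + 3×4 = 15; y[5] = 3×3 = 9

[0, 12, 14, 28, 15, 9]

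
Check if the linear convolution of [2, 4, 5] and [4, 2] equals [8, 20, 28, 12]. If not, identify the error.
Recompute linear convolution of [2, 4, 5] and [4, 2]: y[0] = 2×4 = 8; y[1] = 2×2 + 4×4 = 20; y[2] = 4×2 + 5×4 = 28; y[3] = 5×2 = 10 → [8, 20, 28, 10]. Compare to given [8, 20, 28, 12]: they differ at index 3: given 12, correct 10, so answer: No

No. Error at index 3: given 12, correct 10.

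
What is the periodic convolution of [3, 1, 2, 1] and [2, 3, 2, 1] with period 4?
Use y[k] = Σ_j u[j]·v[(k-j) mod 4]. y[0] = 3×2 + 1×1 + 2×2 + 1×3 = 14; y[1] = 3×3 + 1×2 + 2×1 + 1×2 = 15; y[2] = 3×2 + 1×3 + 2×2 + 1×1 = 14; y[3] = 3×1 + 1×2 + 2×3 + 1×2 = 13. Result: [14, 15, 14, 13]

[14, 15, 14, 13]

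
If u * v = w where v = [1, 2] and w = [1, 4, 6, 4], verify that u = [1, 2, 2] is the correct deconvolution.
Forward-compute [1, 2, 2] * [1, 2]: w[0] = 1×1 = 1; w[1] = 1×2 + 2×1 = 4; w[2] = 2×2 + 2×1 = 6; w[3] = 2×2 = 4 → [1, 4, 6, 4]. Matches given w = [1, 4, 6, 4], so verified.

Verified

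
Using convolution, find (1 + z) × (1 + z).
Ascending coefficients: a = [1, 1], b = [1, 1]. c[0] = 1×1 = 1; c[1] = 1×1 + 1×1 = 2; c[2] = 1×1 = 1. Result coefficients: [1, 2, 1] → 1 + 2z + z^2

1 + 2z + z^2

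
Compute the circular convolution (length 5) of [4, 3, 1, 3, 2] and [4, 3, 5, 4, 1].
Use y[k] = Σ_j f[j]·g[(k-j) mod 5]. y[0] = 4×4 + 3×1 + 1×4 + 3×5 + 2×3 = 44; y[1] = 4×3 + 3×4 + 1×1 + 3×4 + 2×5 = 47; y[2] = 4×5 + 3×3 + 1×4 + 3×1 + 2×4 = 44; y[3] = 4×4 + 3×5 + 1×3 + 3×4 + 2×1 = 48; y[4] = 4×1 + 3×4 + 1×5 + 3×3 + 2×4 = 38. Result: [44, 47, 44, 48, 38]

[44, 47, 44, 48, 38]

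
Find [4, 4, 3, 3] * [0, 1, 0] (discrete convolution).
y[0] = 4×0 = 0; y[1] = 4×1 + 4×0 = 4; y[2] = 4×0 + 4×1 + 3×0 = 4; y[3] = 4×0 + 3×1 + 3×0 = 3; y[4] = 3×0 + 3×1 = 3; y[5] = 3×0 = 0

[0, 4, 4, 3, 3, 0]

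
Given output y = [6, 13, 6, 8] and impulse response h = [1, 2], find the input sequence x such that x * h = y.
Deconvolve y=[6, 13, 6, 8] by h=[1, 2]. Since h[0]=1, solve forward: x[0] = y[0] / 1 = 6; x[1] = (y[1] - 6×2) / 1 = 1; x[2] = (y[2] - 1×2) / 1 = 4. So x = [6, 1, 4]. Check by forward convolution: y[0] = 6×1 = 6; y[1] = 6×2 + 1×1 = 13; y[2] = 1×2 + 4×1 = 6; y[3] = 4×2 = 8

[6, 1, 4]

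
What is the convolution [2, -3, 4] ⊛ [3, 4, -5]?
y[0] = 2×3 = 6; y[1] = 2×4 + -3×3 = -1; y[2] = 2×-5 + -3×4 + 4×3 = -10; y[3] = -3×-5 + 4×4 = 31; y[4] = 4×-5 = -20

[6, -1, -10, 31, -20]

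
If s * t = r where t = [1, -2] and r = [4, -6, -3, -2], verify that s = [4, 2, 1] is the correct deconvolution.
Forward-compute [4, 2, 1] * [1, -2]: r[0] = 4×1 = 4; r[1] = 4×-2 + 2×1 = -6; r[2] = 2×-2 + 1×1 = -3; r[3] = 1×-2 = -2 → [4, -6, -3, -2]. Matches given r = [4, -6, -3, -2], so verified.

Verified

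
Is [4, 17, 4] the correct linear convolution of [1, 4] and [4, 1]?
Recompute linear convolution of [1, 4] and [4, 1]: y[0] = 1×4 = 4; y[1] = 1×1 + 4×4 = 17; y[2] = 4×1 = 4 → [4, 17, 4]. Given [4, 17, 4] matches, so answer: Yes

Yes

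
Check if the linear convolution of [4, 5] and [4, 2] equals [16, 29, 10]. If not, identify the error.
Recompute linear convolution of [4, 5] and [4, 2]: y[0] = 4×4 = 16; y[1] = 4×2 + 5×4 = 28; y[2] = 5×2 = 10 → [16, 28, 10]. Compare to given [16, 29, 10]: they differ at index 1: given 29, correct 28, so answer: No

No. Error at index 1: given 29, correct 28.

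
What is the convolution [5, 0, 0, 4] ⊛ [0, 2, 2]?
y[0] = 5×0 = 0; y[1] = 5×2 + 0×0 = 10; y[2] = 5×2 + 0×2 + 0×0 = 10; y[3] = 0×2 + 0×2 + 4×0 = 0; y[4] = 0×2 + 4×2 = 8; y[5] = 4×2 = 8

[0, 10, 10, 0, 8, 8]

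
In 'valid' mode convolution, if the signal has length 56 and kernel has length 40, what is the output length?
'Valid' mode counts only positions where the kernel fully overlaps the signal: m - n + 1 = 56 - 40 + 1 = 17

17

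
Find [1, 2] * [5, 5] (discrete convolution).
y[0] = 1×5 = 5; y[1] = 1×5 + 2×5 = 15; y[2] = 2×5 = 10

[5, 15, 10]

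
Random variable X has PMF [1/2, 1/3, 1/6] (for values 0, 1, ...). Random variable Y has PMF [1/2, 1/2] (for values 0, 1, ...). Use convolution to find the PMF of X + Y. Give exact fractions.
P(X+Y=k) = Σ_i P(X=i)·P(Y=k-i) — a convolution of [1/2, 1/3, 1/6] and [1/2, 1/2]. P(X+Y=0) = (1/2)×(1/2) = 1/4; P(X+Y=1) = (1/2)×(1/2) + (1/3)×(1/2) = 1/4 + 1/6 = 5/12; P(X+Y=2) = (1/3)×(1/2) + (1/6)×(1/2) = 1/6 + 1/12 = 1/4; P(X+Y=3) = (1/6)×(1/2) = 1/12. PMF: [1/4, 5/12, 1/4, 1/12] (sums to 1 ✓)

[1/4, 5/12, 1/4, 1/12]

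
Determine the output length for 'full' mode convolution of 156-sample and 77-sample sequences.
Linear/full convolution length: m + n - 1 = 156 + 77 - 1 = 232

232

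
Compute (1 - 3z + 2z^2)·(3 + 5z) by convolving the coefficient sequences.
Ascending coefficients: a = [1, -3, 2], b = [3, 5]. c[0] = 1×3 = 3; c[1] = 1×5 + -3×3 = -4; c[2] = -3×5 + 2×3 = -9; c[3] = 2×5 = 10. Result coefficients: [3, -4, -9, 10] → 3 - 4z - 9z^2 + 10z^3

3 - 4z - 9z^2 + 10z^3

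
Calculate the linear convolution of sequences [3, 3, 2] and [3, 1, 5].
y[0] = 3×3 = 9; y[1] = 3×1 + 3×3 = 12; y[2] = 3×5 + 3×1 + 2×3 = 24; y[3] = 3×5 + 2×1 = 17; y[4] = 2×5 = 10

[9, 12, 24, 17, 10]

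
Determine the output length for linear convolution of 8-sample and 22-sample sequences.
Linear/full convolution length: m + n - 1 = 8 + 22 - 1 = 29

29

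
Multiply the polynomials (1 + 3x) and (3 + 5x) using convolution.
Ascending coefficients: a = [1, 3], b = [3, 5]. c[0] = 1×3 = 3; c[1] = 1×5 + 3×3 = 14; c[2] = 3×5 = 15. Result coefficients: [3, 14, 15] → 3 + 14x + 15x^2

3 + 14x + 15x^2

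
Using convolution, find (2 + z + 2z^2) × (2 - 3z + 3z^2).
Ascending coefficients: a = [2, 1, 2], b = [2, -3, 3]. c[0] = 2×2 = 4; c[1] = 2×-3 + 1×2 = -4; c[2] = 2×3 + 1×-3 + 2×2 = 7; c[3] = 1×3 + 2×-3 = -3; c[4] = 2×3 = 6. Result coefficients: [4, -4, 7, -3, 6] → 4 - 4z + 7z^2 - 3z^3 + 6z^4

4 - 4z + 7z^2 - 3z^3 + 6z^4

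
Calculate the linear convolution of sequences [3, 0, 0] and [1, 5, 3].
y[0] = 3×1 = 3; y[1] = 3×5 + 0×1 = 15; y[2] = 3×3 + 0×5 + 0×1 = 9; y[3] = 0×3 + 0×5 = 0; y[4] = 0×3 = 0

[3, 15, 9, 0, 0]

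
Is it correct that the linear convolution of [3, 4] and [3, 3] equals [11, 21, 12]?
Recompute linear convolution of [3, 4] and [3, 3]: y[0] = 3×3 = 9; y[1] = 3×3 + 4×3 = 21; y[2] = 4×3 = 12 → [9, 21, 12]. Compare to given [11, 21, 12]: they differ at index 0: given 11, correct 9, so answer: No

No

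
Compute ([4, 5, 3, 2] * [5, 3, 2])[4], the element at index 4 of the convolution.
Use y[k] = Σ_i a[i]·b[k-i] at k=4. y[4] = 3×2 + 2×3 = 12

12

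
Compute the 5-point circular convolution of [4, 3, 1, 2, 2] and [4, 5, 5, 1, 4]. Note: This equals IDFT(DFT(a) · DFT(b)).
Either evaluate y[k] = Σ_j a[j]·b[(k-j) mod 5] directly, or use IDFT(DFT(a) · DFT(b)). y[0] = 4×4 + 3×4 + 1×1 + 2×5 + 2×5 = 49; y[1] = 4×5 + 3×4 + 1×4 + 2×1 + 2×5 = 48; y[2] = 4×5 + 3×5 + 1×4 + 2×4 + 2×1 = 49; y[3] = 4×1 + 3×5 + 1×5 + 2×4 + 2×4 = 40; y[4] = 4×4 + 3×1 + 1×5 + 2×5 + 2×4 = 42. Result: [49, 48, 49, 40, 42]

[49, 48, 49, 40, 42]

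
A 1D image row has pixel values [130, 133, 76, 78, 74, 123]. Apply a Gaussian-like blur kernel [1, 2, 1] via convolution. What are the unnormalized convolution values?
Convolve image row [130, 133, 76, 78, 74, 123] with kernel [1, 2, 1]: y[0] = 130×1 = 130; y[1] = 130×2 + 133×1 = 393; y[2] = 130×1 + 133×2 + 76×1 = 472; y[3] = 133×1 + 76×2 + 78×1 = 363; y[4] = 76×1 + 78×2 + 74×1 = 306; y[5] = 78×1 + 74×2 + 123×1 = 349; y[6] = 74×1 + 123×2 = 320; y[7] = 123×1 = 123 → [130, 393, 472, 363, 306, 349, 320, 123]. Normalization factor = sum(kernel) = 4.

[130, 393, 472, 363, 306, 349, 320, 123]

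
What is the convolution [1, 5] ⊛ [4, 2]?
y[0] = 1×4 = 4; y[1] = 1×2 + 5×4 = 22; y[2] = 5×2 = 10

[4, 22, 10]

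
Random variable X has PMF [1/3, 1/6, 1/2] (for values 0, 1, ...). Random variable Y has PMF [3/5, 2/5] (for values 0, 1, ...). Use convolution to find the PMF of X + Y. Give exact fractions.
P(X+Y=k) = Σ_i P(X=i)·P(Y=k-i) — a convolution of [1/3, 1/6, 1/2] and [3/5, 2/5]. P(X+Y=0) = (1/3)×(3/5) = 1/5; P(X+Y=1) = (1/3)×(2/5) + (1/6)×(3/5) = 2/15 + 1/10 = 7/30; P(X+Y=2) = (1/6)×(2/5) + (1/2)×(3/5) = 1/15 + 3/10 = 11/30; P(X+Y=3) = (1/2)×(2/5) = 1/5. PMF: [1/5, 7/30, 11/30, 1/5] (sums to 1 ✓)

[1/5, 7/30, 11/30, 1/5]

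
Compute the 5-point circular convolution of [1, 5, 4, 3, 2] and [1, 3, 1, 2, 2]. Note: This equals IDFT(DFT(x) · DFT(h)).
Either evaluate y[k] = Σ_j x[j]·h[(k-j) mod 5] directly, or use IDFT(DFT(x) · DFT(h)). y[0] = 1×1 + 5×2 + 4×2 + 3×1 + 2×3 = 28; y[1] = 1×3 + 5×1 + 4×2 + 3×2 + 2×1 = 24; y[2] = 1×1 + 5×3 + 4×1 + 3×2 + 2×2 = 30; y[3] = 1×2 + 5×1 + 4×3 + 3×1 + 2×2 = 26; y[4] = 1×2 + 5×2 + 4×1 + 3×3 + 2×1 = 27. Result: [28, 24, 30, 26, 27]

[28, 24, 30, 26, 27]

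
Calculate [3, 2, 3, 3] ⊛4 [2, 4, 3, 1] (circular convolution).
Use y[k] = Σ_j a[j]·b[(k-j) mod 4]. y[0] = 3×2 + 2×1 + 3×3 + 3×4 = 29; y[1] = 3×4 + 2×2 + 3×1 + 3×3 = 28; y[2] = 3×3 + 2×4 + 3×2 + 3×1 = 26; y[3] = 3×1 + 2×3 + 3×4 + 3×2 = 27. Result: [29, 28, 26, 27]

[29, 28, 26, 27]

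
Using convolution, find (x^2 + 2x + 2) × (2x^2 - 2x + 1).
Ascending coefficients: a = [2, 2, 1], b = [1, -2, 2]. c[0] = 2×1 = 2; c[1] = 2×-2 + 2×1 = -2; c[2] = 2×2 + 2×-2 + 1×1 = 1; c[3] = 2×2 + 1×-2 = 2; c[4] = 1×2 = 2. Result coefficients: [2, -2, 1, 2, 2] → 2x^4 + 2x^3 + x^2 - 2x + 2

2x^4 + 2x^3 + x^2 - 2x + 2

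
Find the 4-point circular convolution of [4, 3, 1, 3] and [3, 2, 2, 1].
Use y[k] = Σ_j u[j]·v[(k-j) mod 4]. y[0] = 4×3 + 3×1 + 1×2 + 3×2 = 23; y[1] = 4×2 + 3×3 + 1×1 + 3×2 = 24; y[2] = 4×2 + 3×2 + 1×3 + 3×1 = 20; y[3] = 4×1 + 3×2 + 1×2 + 3×3 = 21. Result: [23, 24, 20, 21]

[23, 24, 20, 21]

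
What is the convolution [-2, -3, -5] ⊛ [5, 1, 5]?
y[0] = -2×5 = -10; y[1] = -2×1 + -3×5 = -17; y[2] = -2×5 + -3×1 + -5×5 = -38; y[3] = -3×5 + -5×1 = -20; y[4] = -5×5 = -25

[-10, -17, -38, -20, -25]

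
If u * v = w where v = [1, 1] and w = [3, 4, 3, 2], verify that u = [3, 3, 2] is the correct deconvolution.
Forward-compute [3, 3, 2] * [1, 1]: w[0] = 3×1 = 3; w[1] = 3×1 + 3×1 = 6; w[2] = 3×1 + 2×1 = 5; w[3] = 2×1 = 2 → [3, 6, 5, 2]. Does not match given w = [3, 4, 3, 2].

Not verified. [3, 3, 2] * [1, 1] = [3, 6, 5, 2], which differs from [3, 4, 3, 2] at index 1.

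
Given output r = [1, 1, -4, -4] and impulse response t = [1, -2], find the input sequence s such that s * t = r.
Deconvolve r=[1, 1, -4, -4] by t=[1, -2]. Since t[0]=1, solve forward: s[0] = r[0] / 1 = 1; s[1] = (r[1] - 1×-2) / 1 = 3; s[2] = (r[2] - 3×-2) / 1 = 2. So s = [1, 3, 2]. Check by forward convolution: r[0] = 1×1 = 1; r[1] = 1×-2 + 3×1 = 1; r[2] = 3×-2 + 2×1 = -4; r[3] = 2×-2 = -4

[1, 3, 2]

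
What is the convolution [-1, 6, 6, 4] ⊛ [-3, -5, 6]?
y[0] = -1×-3 = 3; y[1] = -1×-5 + 6×-3 = -13; y[2] = -1×6 + 6×-5 + 6×-3 = -54; y[3] = 6×6 + 6×-5 + 4×-3 = -6; y[4] = 6×6 + 4×-5 = 16; y[5] = 4×6 = 24

[3, -13, -54, -6, 16, 24]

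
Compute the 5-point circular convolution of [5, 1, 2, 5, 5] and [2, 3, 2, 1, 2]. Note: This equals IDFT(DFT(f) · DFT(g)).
Either evaluate y[k] = Σ_j f[j]·g[(k-j) mod 5] directly, or use IDFT(DFT(f) · DFT(g)). y[0] = 5×2 + 1×2 + 2×1 + 5×2 + 5×3 = 39; y[1] = 5×3 + 1×2 + 2×2 + 5×1 + 5×2 = 36; y[2] = 5×2 + 1×3 + 2×2 + 5×2 + 5×1 = 32; y[3] = 5×1 + 1×2 + 2×3 + 5×2 + 5×2 = 33; y[4] = 5×2 + 1×1 + 2×2 + 5×3 + 5×2 = 40. Result: [39, 36, 32, 33, 40]

[39, 36, 32, 33, 40]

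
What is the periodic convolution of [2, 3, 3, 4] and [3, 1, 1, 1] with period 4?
Use y[k] = Σ_j u[j]·v[(k-j) mod 4]. y[0] = 2×3 + 3×1 + 3×1 + 4×1 = 16; y[1] = 2×1 + 3×3 + 3×1 + 4×1 = 18; y[2] = 2×1 + 3×1 + 3×3 + 4×1 = 18; y[3] = 2×1 + 3×1 + 3×1 + 4×3 = 20. Result: [16, 18, 18, 20]

[16, 18, 18, 20]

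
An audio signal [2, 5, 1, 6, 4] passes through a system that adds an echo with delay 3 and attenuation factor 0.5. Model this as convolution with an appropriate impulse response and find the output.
Direct-path + delayed-attenuated-path model → impulse response h = [1, 0, 0, 0.5] (1 at lag 0, 0.5 at lag 3). Output y[n] = x[n] + 0.5·x[n - 3] (with x[n] = 0 outside 0..4): y[0] = 2 + 0.5×0 = 2; y[1] = 5 + 0.5×0 = 5; y[2] = 1 + 0.5×0 = 1; y[3] = 6 + 0.5×2 = 7.0; y[4] = 4 + 0.5×5 = 6.5; y[5] = 0 + 0.5×1 = 0.5; y[6] = 0 + 0.5×6 = 3.0; y[7] = 0 + 0.5×4 = 2.0. So y = [2, 5, 1, 7.0, 6.5, 0.5, 3.0, 2.0]

[2, 5, 1, 7.0, 6.5, 0.5, 3.0, 2.0]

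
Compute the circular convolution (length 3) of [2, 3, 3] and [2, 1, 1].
Use y[k] = Σ_j a[j]·b[(k-j) mod 3]. y[0] = 2×2 + 3×1 + 3×1 = 10; y[1] = 2×1 + 3×2 + 3×1 = 11; y[2] = 2×1 + 3×1 + 3×2 = 11. Result: [10, 11, 11]

[10, 11, 11]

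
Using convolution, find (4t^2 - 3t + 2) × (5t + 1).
Ascending coefficients: a = [2, -3, 4], b = [1, 5]. c[0] = 2×1 = 2; c[1] = 2×5 + -3×1 = 7; c[2] = -3×5 + 4×1 = -11; c[3] = 4×5 = 20. Result coefficients: [2, 7, -11, 20] → 20t^3 - 11t^2 + 7t + 2

20t^3 - 11t^2 + 7t + 2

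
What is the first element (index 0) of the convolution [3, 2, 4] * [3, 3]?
Use y[k] = Σ_i a[i]·b[k-i] at k=0. y[0] = 3×3 = 9

9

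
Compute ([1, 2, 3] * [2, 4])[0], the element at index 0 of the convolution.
Use y[k] = Σ_i a[i]·b[k-i] at k=0. y[0] = 1×2 = 2

2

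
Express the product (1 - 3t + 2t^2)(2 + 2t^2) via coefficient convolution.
Ascending coefficients: a = [1, -3, 2], b = [2, 0, 2]. c[0] = 1×2 = 2; c[1] = 1×0 + -3×2 = -6; c[2] = 1×2 + -3×0 + 2×2 = 6; c[3] = -3×2 + 2×0 = -6; c[4] = 2×2 = 4. Result coefficients: [2, -6, 6, -6, 4] → 2 - 6t + 6t^2 - 6t^3 + 4t^4

2 - 6t + 6t^2 - 6t^3 + 4t^4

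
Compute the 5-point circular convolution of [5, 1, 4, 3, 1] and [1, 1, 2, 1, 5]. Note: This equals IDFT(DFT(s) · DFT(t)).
Either evaluate y[k] = Σ_j s[j]·t[(k-j) mod 5] directly, or use IDFT(DFT(s) · DFT(t)). y[0] = 5×1 + 1×5 + 4×1 + 3×2 + 1×1 = 21; y[1] = 5×1 + 1×1 + 4×5 + 3×1 + 1×2 = 31; y[2] = 5×2 + 1×1 + 4×1 + 3×5 + 1×1 = 31; y[3] = 5×1 + 1×2 + 4×1 + 3×1 + 1×5 = 19; y[4] = 5×5 + 1×1 + 4×2 + 3×1 + 1×1 = 38. Result: [21, 31, 31, 19, 38]

[21, 31, 31, 19, 38]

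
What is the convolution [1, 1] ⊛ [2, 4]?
y[0] = 1×2 = 2; y[1] = 1×4 + 1×2 = 6; y[2] = 1×4 = 4

[2, 6, 4]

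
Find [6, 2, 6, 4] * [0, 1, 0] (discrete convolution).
y[0] = 6×0 = 0; y[1] = 6×1 + 2×0 = 6; y[2] = 6×0 + 2×1 + 6×0 = 2; y[3] = 2×0 + 6×1 + 4×0 = 6; y[4] = 6×0 + 4×1 = 4; y[5] = 4×0 = 0

[0, 6, 2, 6, 4, 0]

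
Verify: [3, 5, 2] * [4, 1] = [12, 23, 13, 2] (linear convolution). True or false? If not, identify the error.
Recompute linear convolution of [3, 5, 2] and [4, 1]: y[0] = 3×4 = 12; y[1] = 3×1 + 5×4 = 23; y[2] = 5×1 + 2×4 = 13; y[3] = 2×1 = 2 → [12, 23, 13, 2]. Given [12, 23, 13, 2] matches, so answer: Yes

Yes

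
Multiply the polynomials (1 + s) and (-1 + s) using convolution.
Ascending coefficients: a = [1, 1], b = [-1, 1]. c[0] = 1×-1 = -1; c[1] = 1×1 + 1×-1 = 0; c[2] = 1×1 = 1. Result coefficients: [-1, 0, 1] → -1 + s^2

-1 + s^2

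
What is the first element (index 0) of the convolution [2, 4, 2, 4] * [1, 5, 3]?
Use y[k] = Σ_i a[i]·b[k-i] at k=0. y[0] = 2×1 = 2

2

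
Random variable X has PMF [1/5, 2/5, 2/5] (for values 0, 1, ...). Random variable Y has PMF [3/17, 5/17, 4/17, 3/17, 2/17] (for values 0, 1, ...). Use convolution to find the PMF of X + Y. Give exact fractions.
P(X+Y=k) = Σ_i P(X=i)·P(Y=k-i) — a convolution of [1/5, 2/5, 2/5] and [3/17, 5/17, 4/17, 3/17, 2/17]. P(X+Y=0) = (1/5)×(3/17) = 3/85; P(X+Y=1) = (1/5)×(5/17) + (2/5)×(3/17) = 1/17 + 6/85 = 11/85; P(X+Y=2) = (1/5)×(4/17) + (2/5)×(5/17) + (2/5)×(3/17) = 4/85 + 2/17 + 6/85 = 4/17; P(X+Y=3) = (1/5)×(3/17) + (2/5)×(4/17) + (2/5)×(5/17) = 3/85 + 8/85 + 2/17 = 21/85; P(X+Y=4) = (1/5)×(2/17) + (2/5)×(3/17) + (2/5)×(4/17) = 2/85 + 6/85 + 8/85 = 16/85; P(X+Y=5) = (2/5)×(2/17) + (2/5)×(3/17) = 4/85 + 6/85 = 2/17; P(X+Y=6) = (2/5)×(2/17) = 4/85. PMF: [3/85, 11/85, 4/17, 21/85, 16/85, 2/17, 4/85] (sums to 1 ✓)

[3/85, 11/85, 4/17, 21/85, 16/85, 2/17, 4/85]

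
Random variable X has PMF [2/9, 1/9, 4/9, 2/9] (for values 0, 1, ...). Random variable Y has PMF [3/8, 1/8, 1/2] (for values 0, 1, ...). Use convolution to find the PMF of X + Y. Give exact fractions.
P(X+Y=k) = Σ_i P(X=i)·P(Y=k-i) — a convolution of [2/9, 1/9, 4/9, 2/9] and [3/8, 1/8, 1/2]. P(X+Y=0) = (2/9)×(3/8) = 1/12; P(X+Y=1) = (2/9)×(1/8) + (1/9)×(3/8) = 1/36 + 1/24 = 5/72; P(X+Y=2) = (2/9)×(1/2) + (1/9)×(1/8) + (4/9)×(3/8) = 1/9 + 1/72 + 1/6 = 7/24; P(X+Y=3) = (1/9)×(1/2) + (4/9)×(1/8) + (2/9)×(3/8) = 1/18 + 1/18 + 1/12 = 7/36; P(X+Y=4) = (4/9)×(1/2) + (2/9)×(1/8) = 2/9 + 1/36 = 1/4; P(X+Y=5) = (2/9)×(1/2) = 1/9. PMF: [1/12, 5/72, 7/24, 7/36, 1/4, 1/9] (sums to 1 ✓)

[1/12, 5/72, 7/24, 7/36, 1/4, 1/9]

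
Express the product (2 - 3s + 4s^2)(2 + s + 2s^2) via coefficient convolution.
Ascending coefficients: a = [2, -3, 4], b = [2, 1, 2]. c[0] = 2×2 = 4; c[1] = 2×1 + -3×2 = -4; c[2] = 2×2 + -3×1 + 4×2 = 9; c[3] = -3×2 + 4×1 = -2; c[4] = 4×2 = 8. Result coefficients: [4, -4, 9, -2, 8] → 4 - 4s + 9s^2 - 2s^3 + 8s^4

4 - 4s + 9s^2 - 2s^3 + 8s^4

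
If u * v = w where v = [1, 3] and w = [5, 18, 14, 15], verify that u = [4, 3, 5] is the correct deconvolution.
Forward-compute [4, 3, 5] * [1, 3]: w[0] = 4×1 = 4; w[1] = 4×3 + 3×1 = 15; w[2] = 3×3 + 5×1 = 14; w[3] = 5×3 = 15 → [4, 15, 14, 15]. Does not match given w = [5, 18, 14, 15].

Not verified. [4, 3, 5] * [1, 3] = [4, 15, 14, 15], which differs from [5, 18, 14, 15] at index 0.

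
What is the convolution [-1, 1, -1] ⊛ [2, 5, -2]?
y[0] = -1×2 = -2; y[1] = -1×5 + 1×2 = -3; y[2] = -1×-2 + 1×5 + -1×2 = 5; y[3] = 1×-2 + -1×5 = -7; y[4] = -1×-2 = 2

[-2, -3, 5, -7, 2]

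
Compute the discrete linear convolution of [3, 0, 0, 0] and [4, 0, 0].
y[0] = 3×4 = 12; y[1] = 3×0 + 0×4 = 0; y[2] = 3×0 + 0×0 + 0×4 = 0; y[3] = 0×0 + 0×0 + 0×4 = 0; y[4] = 0×0 + 0×0 = 0; y[5] = 0×0 = 0

[12, 0, 0, 0, 0, 0]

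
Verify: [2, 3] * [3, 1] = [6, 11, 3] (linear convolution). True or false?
Recompute linear convolution of [2, 3] and [3, 1]: y[0] = 2×3 = 6; y[1] = 2×1 + 3×3 = 11; y[2] = 3×1 = 3 → [6, 11, 3]. Given [6, 11, 3] matches, so answer: Yes

Yes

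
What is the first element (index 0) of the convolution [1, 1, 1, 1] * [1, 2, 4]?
Use y[k] = Σ_i a[i]·b[k-i] at k=0. y[0] = 1×1 = 1

1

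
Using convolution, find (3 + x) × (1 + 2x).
Ascending coefficients: a = [3, 1], b = [1, 2]. c[0] = 3×1 = 3; c[1] = 3×2 + 1×1 = 7; c[2] = 1×2 = 2. Result coefficients: [3, 7, 2] → 3 + 7x + 2x^2

3 + 7x + 2x^2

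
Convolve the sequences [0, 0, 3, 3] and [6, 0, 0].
y[0] = 0×6 = 0; y[1] = 0×0 + 0×6 = 0; y[2] = 0×0 + 0×0 + 3×6 = 18; y[3] = 0×0 + 3×0 + 3×6 = 18; y[4] = 3×0 + 3×0 = 0; y[5] = 3×0 = 0

[0, 0, 18, 18, 0, 0]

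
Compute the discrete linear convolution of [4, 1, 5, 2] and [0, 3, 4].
y[0] = 4×0 = 0; y[1] = 4×3 + 1×0 = 12; y[2] = 4×4 + 1×3 + 5×0 = 19; y[3] = 1×4 + 5×3 + 2×0 = 19; y[4] = 5×4 + 2×3 = 26; y[5] = 2×4 = 8

[0, 12, 19, 19, 26, 8]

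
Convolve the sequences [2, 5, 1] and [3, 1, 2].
y[0] = 2×3 = 6; y[1] = 2×1 + 5×3 = 17; y[2] = 2×2 + 5×1 + 1×3 = 12; y[3] = 5×2 + 1×1 = 11; y[4] = 1×2 = 2

[6, 17, 12, 11, 2]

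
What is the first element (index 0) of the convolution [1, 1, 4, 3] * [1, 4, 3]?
Use y[k] = Σ_i a[i]·b[k-i] at k=0. y[0] = 1×1 = 1

1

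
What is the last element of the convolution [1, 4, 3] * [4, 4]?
Use y[k] = Σ_i a[i]·b[k-i] at k=3. y[3] = 3×4 = 12

12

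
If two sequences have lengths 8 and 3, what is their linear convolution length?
Linear/full convolution length: m + n - 1 = 8 + 3 - 1 = 10

10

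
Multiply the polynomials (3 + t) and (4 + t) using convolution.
Ascending coefficients: a = [3, 1], b = [4, 1]. c[0] = 3×4 = 12; c[1] = 3×1 + 1×4 = 7; c[2] = 1×1 = 1. Result coefficients: [12, 7, 1] → 12 + 7t + t^2

12 + 7t + t^2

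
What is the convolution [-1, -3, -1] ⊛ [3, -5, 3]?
y[0] = -1×3 = -3; y[1] = -1×-5 + -3×3 = -4; y[2] = -1×3 + -3×-5 + -1×3 = 9; y[3] = -3×3 + -1×-5 = -4; y[4] = -1×3 = -3

[-3, -4, 9, -4, -3]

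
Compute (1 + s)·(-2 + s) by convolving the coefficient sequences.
Ascending coefficients: a = [1, 1], b = [-2, 1]. c[0] = 1×-2 = -2; c[1] = 1×1 + 1×-2 = -1; c[2] = 1×1 = 1. Result coefficients: [-2, -1, 1] → -2 - s + s^2

-2 - s + s^2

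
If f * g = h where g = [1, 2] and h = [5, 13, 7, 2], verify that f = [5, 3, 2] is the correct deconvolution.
Forward-compute [5, 3, 2] * [1, 2]: h[0] = 5×1 = 5; h[1] = 5×2 + 3×1 = 13; h[2] = 3×2 + 2×1 = 8; h[3] = 2×2 = 4 → [5, 13, 8, 4]. Does not match given h = [5, 13, 7, 2].

Not verified. [5, 3, 2] * [1, 2] = [5, 13, 8, 4], which differs from [5, 13, 7, 2] at index 2.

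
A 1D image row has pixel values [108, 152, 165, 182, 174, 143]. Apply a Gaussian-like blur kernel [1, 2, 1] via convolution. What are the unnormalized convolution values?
Convolve image row [108, 152, 165, 182, 174, 143] with kernel [1, 2, 1]: y[0] = 108×1 = 108; y[1] = 108×2 + 152×1 = 368; y[2] = 108×1 + 152×2 + 165×1 = 577; y[3] = 152×1 + 165×2 + 182×1 = 664; y[4] = 165×1 + 182×2 + 174×1 = 703; y[5] = 182×1 + 174×2 + 143×1 = 673; y[6] = 174×1 + 143×2 = 460; y[7] = 143×1 = 143 → [108, 368, 577, 664, 703, 673, 460, 143]. Normalization factor = sum(kernel) = 4.

[108, 368, 577, 664, 703, 673, 460, 143]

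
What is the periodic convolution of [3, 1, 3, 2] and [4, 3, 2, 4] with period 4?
Use y[k] = Σ_j s[j]·t[(k-j) mod 4]. y[0] = 3×4 + 1×4 + 3×2 + 2×3 = 28; y[1] = 3×3 + 1×4 + 3×4 + 2×2 = 29; y[2] = 3×2 + 1×3 + 3×4 + 2×4 = 29; y[3] = 3×4 + 1×2 + 3×3 + 2×4 = 31. Result: [28, 29, 29, 31]

[28, 29, 29, 31]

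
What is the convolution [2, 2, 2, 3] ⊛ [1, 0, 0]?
y[0] = 2×1 = 2; y[1] = 2×0 + 2×1 = 2; y[2] = 2×0 + 2×0 + 2×1 = 2; y[3] = 2×0 + 2×0 + 3×1 = 3; y[4] = 2×0 + 3×0 = 0; y[5] = 3×0 = 0

[2, 2, 2, 3, 0, 0]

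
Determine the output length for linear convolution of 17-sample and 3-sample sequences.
Linear/full convolution length: m + n - 1 = 17 + 3 - 1 = 19

19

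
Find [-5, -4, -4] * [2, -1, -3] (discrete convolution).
y[0] = -5×2 = -10; y[1] = -5×-1 + -4×2 = -3; y[2] = -5×-3 + -4×-1 + -4×2 = 11; y[3] = -4×-3 + -4×-1 = 16; y[4] = -4×-3 = 12

[-10, -3, 11, 16, 12]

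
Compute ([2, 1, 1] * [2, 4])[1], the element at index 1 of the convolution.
Use y[k] = Σ_i a[i]·b[k-i] at k=1. y[1] = 2×4 + 1×2 = 10

10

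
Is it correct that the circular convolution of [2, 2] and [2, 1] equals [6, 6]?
Recompute circular convolution of [2, 2] and [2, 1]: y[0] = 2×2 + 2×1 = 6; y[1] = 2×1 + 2×2 = 6 → [6, 6]. Given [6, 6] matches, so answer: Yes

Yes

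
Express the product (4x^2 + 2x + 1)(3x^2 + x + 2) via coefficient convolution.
Ascending coefficients: a = [1, 2, 4], b = [2, 1, 3]. c[0] = 1×2 = 2; c[1] = 1×1 + 2×2 = 5; c[2] = 1×3 + 2×1 + 4×2 = 13; c[3] = 2×3 + 4×1 = 10; c[4] = 4×3 = 12. Result coefficients: [2, 5, 13, 10, 12] → 12x^4 + 10x^3 + 13x^2 + 5x + 2

12x^4 + 10x^3 + 13x^2 + 5x + 2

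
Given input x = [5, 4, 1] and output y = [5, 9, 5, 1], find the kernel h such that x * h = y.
Output length 4 = len(x) + len(h) - 1 ⇒ len(h) = 2. Solve h forward using h[k] = (y[k] - Σ_{i≥1} x[i]·h[k-i]) / x[0]: h[0] = y[0] / x[0] = 5 / 5 = 1; h[1] = (y[1] - 4×1) / x[0] = (9 - 4×1) / 5 = 1. So h = [1, 1]. Forward-check [5, 4, 1] * [1, 1]: y[0] = 5×1 = 5; y[1] = 5×1 + 4×1 = 9; y[2] = 4×1 + 1×1 = 5; y[3] = 1×1 = 1 → [5, 9, 5, 1] ✓

[1, 1]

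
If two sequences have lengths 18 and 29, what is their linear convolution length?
Linear/full convolution length: m + n - 1 = 18 + 29 - 1 = 46

46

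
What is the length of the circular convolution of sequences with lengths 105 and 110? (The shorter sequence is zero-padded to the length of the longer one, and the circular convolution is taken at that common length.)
Circular convolution (zero-padding the shorter input) has length max(m, n) = max(105, 110) = 110

110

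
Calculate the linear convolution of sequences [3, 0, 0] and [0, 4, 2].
y[0] = 3×0 = 0; y[1] = 3×4 + 0×0 = 12; y[2] = 3×2 + 0×4 + 0×0 = 6; y[3] = 0×2 + 0×4 = 0; y[4] = 0×2 = 0

[0, 12, 6, 0, 0]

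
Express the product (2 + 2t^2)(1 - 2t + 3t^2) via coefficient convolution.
Ascending coefficients: a = [2, 0, 2], b = [1, -2, 3]. c[0] = 2×1 = 2; c[1] = 2×-2 + 0×1 = -4; c[2] = 2×3 + 0×-2 + 2×1 = 8; c[3] = 0×3 + 2×-2 = -4; c[4] = 2×3 = 6. Result coefficients: [2, -4, 8, -4, 6] → 2 - 4t + 8t^2 - 4t^3 + 6t^4

2 - 4t + 8t^2 - 4t^3 + 6t^4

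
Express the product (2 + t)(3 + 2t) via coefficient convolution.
Ascending coefficients: a = [2, 1], b = [3, 2]. c[0] = 2×3 = 6; c[1] = 2×2 + 1×3 = 7; c[2] = 1×2 = 2. Result coefficients: [6, 7, 2] → 6 + 7t + 2t^2

6 + 7t + 2t^2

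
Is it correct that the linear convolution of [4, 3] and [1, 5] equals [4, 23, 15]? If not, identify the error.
Recompute linear convolution of [4, 3] and [1, 5]: y[0] = 4×1 = 4; y[1] = 4×5 + 3×1 = 23; y[2] = 3×5 = 15 → [4, 23, 15]. Given [4, 23, 15] matches, so answer: Yes

Yes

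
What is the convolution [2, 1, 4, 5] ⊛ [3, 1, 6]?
y[0] = 2×3 = 6; y[1] = 2×1 + 1×3 = 5; y[2] = 2×6 + 1×1 + 4×3 = 25; y[3] = 1×6 + 4×1 + 5×3 = 25; y[4] = 4×6 + 5×1 = 29; y[5] = 5×6 = 30

[6, 5, 25, 25, 29, 30]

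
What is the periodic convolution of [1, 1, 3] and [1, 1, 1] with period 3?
Use y[k] = Σ_j a[j]·b[(k-j) mod 3]. y[0] = 1×1 + 1×1 + 3×1 = 5; y[1] = 1×1 + 1×1 + 3×1 = 5; y[2] = 1×1 + 1×1 + 3×1 = 5. Result: [5, 5, 5]

[5, 5, 5]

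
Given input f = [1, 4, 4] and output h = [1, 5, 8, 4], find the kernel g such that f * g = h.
Output length 4 = len(f) + len(g) - 1 ⇒ len(g) = 2. Solve g forward using g[k] = (h[k] - Σ_{i≥1} f[i]·g[k-i]) / f[0]: g[0] = h[0] / f[0] = 1 / 1 = 1; g[1] = (h[1] - 4×1) / f[0] = (5 - 4×1) / 1 = 1. So g = [1, 1]. Forward-check [1, 4, 4] * [1, 1]: h[0] = 1×1 = 1; h[1] = 1×1 + 4×1 = 5; h[2] = 4×1 + 4×1 = 8; h[3] = 4×1 = 4 → [1, 5, 8, 4] ✓

[1, 1]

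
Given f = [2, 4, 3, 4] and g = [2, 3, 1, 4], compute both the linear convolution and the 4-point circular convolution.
Linear: y_lin[0] = 2×2 = 4; y_lin[1] = 2×3 + 4×2 = 14; y_lin[2] = 2×1 + 4×3 + 3×2 = 20; y_lin[3] = 2×4 + 4×1 + 3×3 + 4×2 = 29; y_lin[4] = 4×4 + 3×1 + 4×3 = 31; y_lin[5] = 3×4 + 4×1 = 16; y_lin[6] = 4×4 = 16 → [4, 14, 20, 29, 31, 16, 16]. Circular (length 4): y[0] = 2×2 + 4×4 + 3×1 + 4×3 = 35; y[1] = 2×3 + 4×2 + 3×4 + 4×1 = 30; y[2] = 2×1 + 4×3 + 3×2 + 4×4 = 36; y[3] = 2×4 + 4×1 + 3×3 + 4×2 = 29 → [35, 30, 36, 29]

Linear: [4, 14, 20, 29, 31, 16, 16], Circular: [35, 30, 36, 29]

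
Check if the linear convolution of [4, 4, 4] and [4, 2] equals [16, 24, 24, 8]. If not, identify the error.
Recompute linear convolution of [4, 4, 4] and [4, 2]: y[0] = 4×4 = 16; y[1] = 4×2 + 4×4 = 24; y[2] = 4×2 + 4×4 = 24; y[3] = 4×2 = 8 → [16, 24, 24, 8]. Given [16, 24, 24, 8] matches, so answer: Yes

Yes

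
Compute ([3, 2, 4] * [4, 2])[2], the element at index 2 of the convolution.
Use y[k] = Σ_i a[i]·b[k-i] at k=2. y[2] = 2×2 + 4×4 = 20

20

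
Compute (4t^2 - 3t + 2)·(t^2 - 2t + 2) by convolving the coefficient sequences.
Ascending coefficients: a = [2, -3, 4], b = [2, -2, 1]. c[0] = 2×2 = 4; c[1] = 2×-2 + -3×2 = -10; c[2] = 2×1 + -3×-2 + 4×2 = 16; c[3] = -3×1 + 4×-2 = -11; c[4] = 4×1 = 4. Result coefficients: [4, -10, 16, -11, 4] → 4t^4 - 11t^3 + 16t^2 - 10t + 4

4t^4 - 11t^3 + 16t^2 - 10t + 4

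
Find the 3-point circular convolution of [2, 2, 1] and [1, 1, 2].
Use y[k] = Σ_j s[j]·t[(k-j) mod 3]. y[0] = 2×1 + 2×2 + 1×1 = 7; y[1] = 2×1 + 2×1 + 1×2 = 6; y[2] = 2×2 + 2×1 + 1×1 = 7. Result: [7, 6, 7]

[7, 6, 7]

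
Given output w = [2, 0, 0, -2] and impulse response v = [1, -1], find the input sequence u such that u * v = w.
Deconvolve w=[2, 0, 0, -2] by v=[1, -1]. Since v[0]=1, solve forward: u[0] = w[0] / 1 = 2; u[1] = (w[1] - 2×-1) / 1 = 2; u[2] = (w[2] - 2×-1) / 1 = 2. So u = [2, 2, 2]. Check by forward convolution: w[0] = 2×1 = 2; w[1] = 2×-1 + 2×1 = 0; w[2] = 2×-1 + 2×1 = 0; w[3] = 2×-1 = -2

[2, 2, 2]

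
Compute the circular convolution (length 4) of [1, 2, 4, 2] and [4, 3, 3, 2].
Use y[k] = Σ_j s[j]·t[(k-j) mod 4]. y[0] = 1×4 + 2×2 + 4×3 + 2×3 = 26; y[1] = 1×3 + 2×4 + 4×2 + 2×3 = 25; y[2] = 1×3 + 2×3 + 4×4 + 2×2 = 29; y[3] = 1×2 + 2×3 + 4×3 + 2×4 = 28. Result: [26, 25, 29, 28]

[26, 25, 29, 28]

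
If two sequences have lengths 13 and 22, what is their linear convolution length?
Linear/full convolution length: m + n - 1 = 13 + 22 - 1 = 34

34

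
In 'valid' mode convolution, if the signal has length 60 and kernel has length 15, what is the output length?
'Valid' mode counts only positions where the kernel fully overlaps the signal: m - n + 1 = 60 - 15 + 1 = 46

46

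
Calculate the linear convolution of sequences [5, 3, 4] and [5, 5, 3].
y[0] = 5×5 = 25; y[1] = 5×5 + 3×5 = 40; y[2] = 5×3 + 3×5 + 4×5 = 50; y[3] = 3×3 + 4×5 = 29; y[4] = 4×3 = 12

[25, 40, 50, 29, 12]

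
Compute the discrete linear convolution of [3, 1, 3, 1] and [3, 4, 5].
y[0] = 3×3 = 9; y[1] = 3×4 + 1×3 = 15; y[2] = 3×5 + 1×4 + 3×3 = 28; y[3] = 1×5 + 3×4 + 1×3 = 20; y[4] = 3×5 + 1×4 = 19; y[5] = 1×5 = 5

[9, 15, 28, 20, 19, 5]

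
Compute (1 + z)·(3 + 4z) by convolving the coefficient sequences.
Ascending coefficients: a = [1, 1], b = [3, 4]. c[0] = 1×3 = 3; c[1] = 1×4 + 1×3 = 7; c[2] = 1×4 = 4. Result coefficients: [3, 7, 4] → 3 + 7z + 4z^2

3 + 7z + 4z^2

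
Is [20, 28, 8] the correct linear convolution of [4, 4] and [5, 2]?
Recompute linear convolution of [4, 4] and [5, 2]: y[0] = 4×5 = 20; y[1] = 4×2 + 4×5 = 28; y[2] = 4×2 = 8 → [20, 28, 8]. Given [20, 28, 8] matches, so answer: Yes

Yes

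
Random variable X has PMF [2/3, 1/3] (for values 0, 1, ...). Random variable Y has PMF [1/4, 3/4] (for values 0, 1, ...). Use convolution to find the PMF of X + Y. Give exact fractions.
P(X+Y=k) = Σ_i P(X=i)·P(Y=k-i) — a convolution of [2/3, 1/3] and [1/4, 3/4]. P(X+Y=0) = (2/3)×(1/4) = 1/6; P(X+Y=1) = (2/3)×(3/4) + (1/3)×(1/4) = 1/2 + 1/12 = 7/12; P(X+Y=2) = (1/3)×(3/4) = 1/4. PMF: [1/6, 7/12, 1/4] (sums to 1 ✓)

[1/6, 7/12, 1/4]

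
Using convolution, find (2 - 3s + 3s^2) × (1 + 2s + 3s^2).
Ascending coefficients: a = [2, -3, 3], b = [1, 2, 3]. c[0] = 2×1 = 2; c[1] = 2×2 + -3×1 = 1; c[2] = 2×3 + -3×2 + 3×1 = 3; c[3] = -3×3 + 3×2 = -3; c[4] = 3×3 = 9. Result coefficients: [2, 1, 3, -3, 9] → 2 + s + 3s^2 - 3s^3 + 9s^4

2 + s + 3s^2 - 3s^3 + 9s^4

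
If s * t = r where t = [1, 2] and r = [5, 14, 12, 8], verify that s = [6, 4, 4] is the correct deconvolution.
Forward-compute [6, 4, 4] * [1, 2]: r[0] = 6×1 = 6; r[1] = 6×2 + 4×1 = 16; r[2] = 4×2 + 4×1 = 12; r[3] = 4×2 = 8 → [6, 16, 12, 8]. Does not match given r = [5, 14, 12, 8].

Not verified. [6, 4, 4] * [1, 2] = [6, 16, 12, 8], which differs from [5, 14, 12, 8] at index 0.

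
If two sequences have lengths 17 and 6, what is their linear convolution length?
Linear/full convolution length: m + n - 1 = 17 + 6 - 1 = 22

22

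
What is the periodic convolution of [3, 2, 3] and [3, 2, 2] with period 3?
Use y[k] = Σ_j x[j]·h[(k-j) mod 3]. y[0] = 3×3 + 2×2 + 3×2 = 19; y[1] = 3×2 + 2×3 + 3×2 = 18; y[2] = 3×2 + 2×2 + 3×3 = 19. Result: [19, 18, 19]

[19, 18, 19]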